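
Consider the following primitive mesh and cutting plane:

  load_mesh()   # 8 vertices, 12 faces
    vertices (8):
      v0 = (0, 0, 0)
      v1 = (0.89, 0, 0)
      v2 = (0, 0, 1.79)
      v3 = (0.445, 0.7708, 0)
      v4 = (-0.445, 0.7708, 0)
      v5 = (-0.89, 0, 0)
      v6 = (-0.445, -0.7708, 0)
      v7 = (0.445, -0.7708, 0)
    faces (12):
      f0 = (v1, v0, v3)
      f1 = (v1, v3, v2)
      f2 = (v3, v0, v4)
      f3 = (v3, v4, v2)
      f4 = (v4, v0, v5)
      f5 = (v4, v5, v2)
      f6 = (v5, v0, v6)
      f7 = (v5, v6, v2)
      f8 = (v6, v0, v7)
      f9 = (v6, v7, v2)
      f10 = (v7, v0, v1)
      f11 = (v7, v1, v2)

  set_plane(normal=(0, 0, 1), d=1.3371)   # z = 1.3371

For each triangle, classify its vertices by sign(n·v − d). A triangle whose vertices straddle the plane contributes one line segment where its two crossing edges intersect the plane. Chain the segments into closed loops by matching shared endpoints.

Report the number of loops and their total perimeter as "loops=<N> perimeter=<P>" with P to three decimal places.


Straddling triangles (6 of 12):
  (v1,v3,v2) [--+] → (0.112592, 0.195025, 1.3371)–(0.225185, 0, 1.3371)  len=0.2252
  (v3,v4,v2) [--+] → (-0.112592, 0.195025, 1.3371)–(0.112592, 0.195025, 1.3371)  len=0.2252
  (v4,v5,v2) [--+] → (-0.225185, 0, 1.3371)–(-0.112592, 0.195025, 1.3371)  len=0.2252
  (v5,v6,v2) [--+] → (-0.112592, -0.195025, 1.3371)–(-0.225185, 0, 1.3371)  len=0.2252
  (v6,v7,v2) [--+] → (0.112592, -0.195025, 1.3371)–(-0.112592, -0.195025, 1.3371)  len=0.2252
  (v7,v1,v2) [--+] → (0.225185, 0, 1.3371)–(0.112592, -0.195025, 1.3371)  len=0.2252

Chained into 1 loop(s):
  loop 1: 6 segments, perimeter = 1.3511
Total perimeter = 1.351

loops=1 perimeter=1.351


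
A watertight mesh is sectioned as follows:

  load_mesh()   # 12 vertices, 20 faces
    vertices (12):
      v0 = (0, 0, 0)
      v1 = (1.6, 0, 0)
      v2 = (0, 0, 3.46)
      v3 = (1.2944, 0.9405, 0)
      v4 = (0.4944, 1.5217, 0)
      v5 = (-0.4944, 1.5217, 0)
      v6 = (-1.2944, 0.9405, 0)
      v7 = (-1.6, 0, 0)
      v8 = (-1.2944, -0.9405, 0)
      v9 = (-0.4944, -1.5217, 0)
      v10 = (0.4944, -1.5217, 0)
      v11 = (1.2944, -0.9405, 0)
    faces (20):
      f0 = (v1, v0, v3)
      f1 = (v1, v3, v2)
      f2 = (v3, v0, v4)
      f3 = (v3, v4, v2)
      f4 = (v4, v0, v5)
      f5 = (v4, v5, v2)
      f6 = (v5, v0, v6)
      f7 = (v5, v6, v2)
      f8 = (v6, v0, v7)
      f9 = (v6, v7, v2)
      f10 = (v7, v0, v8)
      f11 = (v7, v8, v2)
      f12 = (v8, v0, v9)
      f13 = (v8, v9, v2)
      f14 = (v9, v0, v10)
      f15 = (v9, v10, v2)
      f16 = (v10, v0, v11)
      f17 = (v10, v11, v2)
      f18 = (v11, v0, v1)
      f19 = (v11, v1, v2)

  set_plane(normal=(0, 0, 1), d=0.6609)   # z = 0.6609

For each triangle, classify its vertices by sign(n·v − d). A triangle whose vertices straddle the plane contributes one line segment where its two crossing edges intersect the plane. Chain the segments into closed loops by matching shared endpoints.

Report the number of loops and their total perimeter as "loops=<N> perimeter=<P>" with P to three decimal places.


loops=1 perimeter=8.000

Straddling triangles (10 of 20):
  (v1,v3,v2) [--+] → (1.04715, 0.760854, 0.6609)–(1.29438, 0, 0.6609)  len=0.8000
  (v3,v4,v2) [--+] → (0.399964, 1.23104, 0.6609)–(1.04715, 0.760854, 0.6609)  len=0.8000
  (v4,v5,v2) [--+] → (-0.399964, 1.23104, 0.6609)–(0.399964, 1.23104, 0.6609)  len=0.7999
  (v5,v6,v2) [--+] → (-1.04715, 0.760854, 0.6609)–(-0.399964, 1.23104, 0.6609)  len=0.8000
  (v6,v7,v2) [--+] → (-1.29438, 0, 0.6609)–(-1.04715, 0.760854, 0.6609)  len=0.8000
  (v7,v8,v2) [--+] → (-1.04715, -0.760854, 0.6609)–(-1.29438, 0, 0.6609)  len=0.8000
  (v8,v9,v2) [--+] → (-0.399964, -1.23104, 0.6609)–(-1.04715, -0.760854, 0.6609)  len=0.8000
  (v9,v10,v2) [--+] → (0.399964, -1.23104, 0.6609)–(-0.399964, -1.23104, 0.6609)  len=0.7999
  (v10,v11,v2) [--+] → (1.04715, -0.760854, 0.6609)–(0.399964, -1.23104, 0.6609)  len=0.8000
  (v11,v1,v2) [--+] → (1.29438, 0, 0.6609)–(1.04715, -0.760854, 0.6609)  len=0.8000

Chained into 1 loop(s):
  loop 1: 10 segments, perimeter = 7.9997
Total perimeter = 8.000


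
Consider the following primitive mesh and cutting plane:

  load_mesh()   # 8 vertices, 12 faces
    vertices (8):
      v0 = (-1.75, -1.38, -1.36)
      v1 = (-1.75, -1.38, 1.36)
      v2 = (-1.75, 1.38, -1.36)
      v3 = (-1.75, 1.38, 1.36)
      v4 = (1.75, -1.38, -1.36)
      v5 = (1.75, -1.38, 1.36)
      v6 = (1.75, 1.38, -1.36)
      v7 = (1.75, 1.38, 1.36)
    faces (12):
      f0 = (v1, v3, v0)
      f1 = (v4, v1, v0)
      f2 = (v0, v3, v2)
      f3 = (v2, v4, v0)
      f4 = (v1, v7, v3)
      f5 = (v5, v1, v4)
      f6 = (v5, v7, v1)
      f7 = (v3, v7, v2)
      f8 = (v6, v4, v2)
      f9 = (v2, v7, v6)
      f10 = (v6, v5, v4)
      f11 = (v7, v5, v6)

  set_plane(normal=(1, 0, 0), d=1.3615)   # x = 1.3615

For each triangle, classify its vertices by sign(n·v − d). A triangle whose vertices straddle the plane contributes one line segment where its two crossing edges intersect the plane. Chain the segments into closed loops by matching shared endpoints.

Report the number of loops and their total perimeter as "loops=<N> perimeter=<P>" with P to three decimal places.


Straddling triangles (8 of 12):
  (v4,v1,v0) [+--] → (1.3615, -1.38, -1.05808)–(1.3615, -1.38, -1.36)  len=0.3019
  (v2,v4,v0) [-+-] → (1.3615, -1.07364, -1.36)–(1.3615, -1.38, -1.36)  len=0.3064
  (v1,v7,v3) [-+-] → (1.3615, 1.07364, 1.36)–(1.3615, 1.38, 1.36)  len=0.3064
  (v5,v1,v4) [+-+] → (1.3615, -1.38, 1.36)–(1.3615, -1.38, -1.05808)  len=2.4181
  (v5,v7,v1) [++-] → (1.3615, 1.07364, 1.36)–(1.3615, -1.38, 1.36)  len=2.4536
  (v3,v7,v2) [-+-] → (1.3615, 1.38, 1.36)–(1.3615, 1.38, 1.05808)  len=0.3019
  (v6,v4,v2) [++-] → (1.3615, -1.07364, -1.36)–(1.3615, 1.38, -1.36)  len=2.4536
  (v2,v7,v6) [-++] → (1.3615, 1.38, 1.05808)–(1.3615, 1.38, -1.36)  len=2.4181

Chained into 1 loop(s):
  loop 1: 8 segments, perimeter = 10.9600
Total perimeter = 10.960

loops=1 perimeter=10.960


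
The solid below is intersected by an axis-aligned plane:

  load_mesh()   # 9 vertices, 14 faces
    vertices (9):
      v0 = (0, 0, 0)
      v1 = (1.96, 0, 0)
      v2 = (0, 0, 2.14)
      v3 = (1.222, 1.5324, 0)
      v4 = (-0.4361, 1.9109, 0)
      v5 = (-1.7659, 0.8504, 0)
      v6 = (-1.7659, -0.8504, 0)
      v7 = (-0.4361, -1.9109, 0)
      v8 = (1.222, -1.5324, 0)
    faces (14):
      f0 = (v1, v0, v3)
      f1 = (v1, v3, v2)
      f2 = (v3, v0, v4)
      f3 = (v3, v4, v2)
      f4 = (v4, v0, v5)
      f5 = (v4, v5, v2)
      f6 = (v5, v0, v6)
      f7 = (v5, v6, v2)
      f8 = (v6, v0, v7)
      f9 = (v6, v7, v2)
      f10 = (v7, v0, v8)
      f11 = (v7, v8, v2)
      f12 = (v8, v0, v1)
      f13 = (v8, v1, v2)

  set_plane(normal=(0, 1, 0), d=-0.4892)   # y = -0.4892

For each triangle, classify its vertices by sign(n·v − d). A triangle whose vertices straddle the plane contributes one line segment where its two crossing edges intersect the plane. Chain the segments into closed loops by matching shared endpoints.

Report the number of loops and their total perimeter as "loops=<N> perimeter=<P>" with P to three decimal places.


Straddling triangles (8 of 14):
  (v5,v0,v6) [++-] → (-1.01585, -0.4892, 0)–(-1.7659, -0.4892, 0)  len=0.7501
  (v5,v6,v2) [+-+] → (-1.7659, -0.4892, 0)–(-1.01585, -0.4892, 0.908946)  len=1.1785
  (v6,v0,v7) [-+-] → (-1.01585, -0.4892, 0)–(-0.111644, -0.4892, 0)  len=0.9042
  (v6,v7,v2) [--+] → (-0.111644, -0.4892, 1.59215)–(-1.01585, -0.4892, 0.908946)  len=1.1333
  (v7,v0,v8) [-+-] → (-0.111644, -0.4892, 0)–(0.390109, -0.4892, 0)  len=0.5018
  (v7,v8,v2) [--+] → (0.390109, -0.4892, 1.45683)–(-0.111644, -0.4892, 1.59215)  len=0.5197
  (v8,v0,v1) [-++] → (0.390109, -0.4892, 0)–(1.7244, -0.4892, 0)  len=1.3343
  (v8,v1,v2) [-++] → (1.7244, -0.4892, 0)–(0.390109, -0.4892, 1.45683)  len=1.9755

Chained into 1 loop(s):
  loop 1: 8 segments, perimeter = 8.2973
Total perimeter = 8.297

loops=1 perimeter=8.297


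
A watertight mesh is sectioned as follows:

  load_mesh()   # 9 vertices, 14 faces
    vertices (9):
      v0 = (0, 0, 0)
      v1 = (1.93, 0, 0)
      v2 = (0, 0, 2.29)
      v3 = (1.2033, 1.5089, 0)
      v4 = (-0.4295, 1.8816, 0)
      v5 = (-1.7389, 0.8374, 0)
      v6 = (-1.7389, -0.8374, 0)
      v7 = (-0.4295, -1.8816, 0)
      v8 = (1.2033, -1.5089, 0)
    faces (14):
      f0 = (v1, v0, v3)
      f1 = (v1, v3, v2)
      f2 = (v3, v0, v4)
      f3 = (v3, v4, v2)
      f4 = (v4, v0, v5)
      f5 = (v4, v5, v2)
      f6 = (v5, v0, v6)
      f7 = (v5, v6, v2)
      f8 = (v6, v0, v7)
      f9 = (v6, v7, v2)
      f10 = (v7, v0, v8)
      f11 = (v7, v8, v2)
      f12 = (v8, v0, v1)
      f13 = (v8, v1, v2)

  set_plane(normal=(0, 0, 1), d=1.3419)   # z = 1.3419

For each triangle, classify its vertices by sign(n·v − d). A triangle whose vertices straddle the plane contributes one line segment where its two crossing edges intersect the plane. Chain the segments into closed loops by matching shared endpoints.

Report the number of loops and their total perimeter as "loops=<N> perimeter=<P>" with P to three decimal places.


loops=1 perimeter=4.854

Straddling triangles (7 of 14):
  (v1,v3,v2) [--+] → (0.498187, 0.624711, 1.3419)–(0.799054, 0, 1.3419)  len=0.6934
  (v3,v4,v2) [--+] → (-0.177821, 0.779015, 1.3419)–(0.498187, 0.624711, 1.3419)  len=0.6934
  (v4,v5,v2) [--+] → (-0.719935, 0.346698, 1.3419)–(-0.177821, 0.779015, 1.3419)  len=0.6934
  (v5,v6,v2) [--+] → (-0.719935, -0.346698, 1.3419)–(-0.719935, 0.346698, 1.3419)  len=0.6934
  (v6,v7,v2) [--+] → (-0.177821, -0.779015, 1.3419)–(-0.719935, -0.346698, 1.3419)  len=0.6934
  (v7,v8,v2) [--+] → (0.498187, -0.624711, 1.3419)–(-0.177821, -0.779015, 1.3419)  len=0.6934
  (v8,v1,v2) [--+] → (0.799054, 0, 1.3419)–(0.498187, -0.624711, 1.3419)  len=0.6934

Chained into 1 loop(s):
  loop 1: 7 segments, perimeter = 4.8537
Total perimeter = 4.854


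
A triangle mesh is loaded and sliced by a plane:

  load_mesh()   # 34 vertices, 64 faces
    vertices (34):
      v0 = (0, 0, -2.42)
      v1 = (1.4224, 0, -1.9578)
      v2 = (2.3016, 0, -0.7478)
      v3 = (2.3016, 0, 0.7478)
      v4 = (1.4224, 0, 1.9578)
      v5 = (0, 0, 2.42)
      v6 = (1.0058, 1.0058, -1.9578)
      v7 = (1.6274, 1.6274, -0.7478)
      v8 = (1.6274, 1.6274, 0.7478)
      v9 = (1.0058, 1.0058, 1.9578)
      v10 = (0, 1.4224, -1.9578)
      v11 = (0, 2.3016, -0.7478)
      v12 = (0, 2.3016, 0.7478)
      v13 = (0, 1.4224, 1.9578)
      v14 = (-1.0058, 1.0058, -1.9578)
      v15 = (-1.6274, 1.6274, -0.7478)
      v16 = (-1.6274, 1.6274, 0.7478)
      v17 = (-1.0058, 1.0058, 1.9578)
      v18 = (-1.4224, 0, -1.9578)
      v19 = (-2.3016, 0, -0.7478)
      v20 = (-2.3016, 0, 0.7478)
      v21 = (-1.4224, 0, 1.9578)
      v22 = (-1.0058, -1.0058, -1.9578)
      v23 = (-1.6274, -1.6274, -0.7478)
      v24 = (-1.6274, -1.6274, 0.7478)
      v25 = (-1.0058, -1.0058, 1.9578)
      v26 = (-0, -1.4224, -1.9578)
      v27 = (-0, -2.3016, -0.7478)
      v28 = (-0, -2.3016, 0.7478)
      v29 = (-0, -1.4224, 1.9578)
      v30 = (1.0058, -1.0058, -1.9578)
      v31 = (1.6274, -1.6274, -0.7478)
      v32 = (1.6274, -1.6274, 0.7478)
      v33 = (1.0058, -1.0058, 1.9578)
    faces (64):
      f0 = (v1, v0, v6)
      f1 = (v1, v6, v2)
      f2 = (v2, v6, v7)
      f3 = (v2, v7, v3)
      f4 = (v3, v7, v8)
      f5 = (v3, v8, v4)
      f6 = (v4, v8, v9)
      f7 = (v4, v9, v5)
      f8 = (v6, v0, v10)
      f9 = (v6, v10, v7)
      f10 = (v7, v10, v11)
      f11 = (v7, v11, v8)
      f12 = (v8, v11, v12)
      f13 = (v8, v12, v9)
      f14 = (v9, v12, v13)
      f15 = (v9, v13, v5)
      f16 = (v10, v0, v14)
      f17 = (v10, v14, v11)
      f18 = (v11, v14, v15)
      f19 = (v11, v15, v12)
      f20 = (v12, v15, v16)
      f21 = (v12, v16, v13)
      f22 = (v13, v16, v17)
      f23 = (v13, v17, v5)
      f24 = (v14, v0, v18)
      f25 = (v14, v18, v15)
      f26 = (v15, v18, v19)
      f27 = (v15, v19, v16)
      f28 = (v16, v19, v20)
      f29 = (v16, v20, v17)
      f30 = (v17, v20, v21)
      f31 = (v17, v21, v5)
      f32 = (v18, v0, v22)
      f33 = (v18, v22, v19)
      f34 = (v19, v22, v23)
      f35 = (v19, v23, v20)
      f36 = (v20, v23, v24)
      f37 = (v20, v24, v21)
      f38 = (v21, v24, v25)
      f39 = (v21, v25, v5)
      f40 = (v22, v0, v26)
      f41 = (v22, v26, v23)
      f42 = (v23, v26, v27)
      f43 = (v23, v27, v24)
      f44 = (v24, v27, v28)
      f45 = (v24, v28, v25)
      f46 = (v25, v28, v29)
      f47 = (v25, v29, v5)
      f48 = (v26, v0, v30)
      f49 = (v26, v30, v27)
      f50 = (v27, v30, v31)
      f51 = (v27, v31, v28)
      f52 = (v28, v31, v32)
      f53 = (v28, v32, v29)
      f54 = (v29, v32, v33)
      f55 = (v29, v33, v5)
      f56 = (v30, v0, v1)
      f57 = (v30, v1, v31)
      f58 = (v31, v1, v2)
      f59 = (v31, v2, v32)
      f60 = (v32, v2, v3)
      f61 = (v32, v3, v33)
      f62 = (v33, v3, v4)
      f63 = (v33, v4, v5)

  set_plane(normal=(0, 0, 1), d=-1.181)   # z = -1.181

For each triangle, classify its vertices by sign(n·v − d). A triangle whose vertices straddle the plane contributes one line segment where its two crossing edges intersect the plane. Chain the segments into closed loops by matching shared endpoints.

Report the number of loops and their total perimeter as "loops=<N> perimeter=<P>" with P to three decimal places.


Straddling triangles (16 of 64):
  (v1,v6,v2) [--+] → (1.83768, 0.360093, -1.181)–(1.98683, 0, -1.181)  len=0.3898
  (v2,v6,v7) [+-+] → (1.83768, 0.360093, -1.181)–(1.40486, 1.40486, -1.181)  len=1.1309
  (v6,v10,v7) [--+] → (1.04476, 1.55401, -1.181)–(1.40486, 1.40486, -1.181)  len=0.3898
  (v7,v10,v11) [+-+] → (1.04476, 1.55401, -1.181)–(0, 1.98683, -1.181)  len=1.1309
  (v10,v14,v11) [--+] → (-0.360093, 1.83768, -1.181)–(0, 1.98683, -1.181)  len=0.3898
  (v11,v14,v15) [+-+] → (-0.360093, 1.83768, -1.181)–(-1.40486, 1.40486, -1.181)  len=1.1309
  (v14,v18,v15) [--+] → (-1.55401, 1.04476, -1.181)–(-1.40486, 1.40486, -1.181)  len=0.3898
  (v15,v18,v19) [+-+] → (-1.55401, 1.04476, -1.181)–(-1.98683, 0, -1.181)  len=1.1309
  (v18,v22,v19) [--+] → (-1.83768, -0.360093, -1.181)–(-1.98683, 0, -1.181)  len=0.3898
  (v19,v22,v23) [+-+] → (-1.83768, -0.360093, -1.181)–(-1.40486, -1.40486, -1.181)  len=1.1309
  (v22,v26,v23) [--+] → (-1.04476, -1.55401, -1.181)–(-1.40486, -1.40486, -1.181)  len=0.3898
  (v23,v26,v27) [+-+] → (-1.04476, -1.55401, -1.181)–(0, -1.98683, -1.181)  len=1.1309
  (v26,v30,v27) [--+] → (0.360093, -1.83768, -1.181)–(0, -1.98683, -1.181)  len=0.3898
  (v27,v30,v31) [+-+] → (0.360093, -1.83768, -1.181)–(1.40486, -1.40486, -1.181)  len=1.1309
  (v30,v1,v31) [--+] → (1.55401, -1.04476, -1.181)–(1.40486, -1.40486, -1.181)  len=0.3898
  (v31,v1,v2) [+-+] → (1.55401, -1.04476, -1.181)–(1.98683, 0, -1.181)  len=1.1309

Chained into 1 loop(s):
  loop 1: 16 segments, perimeter = 12.1650
Total perimeter = 12.165

loops=1 perimeter=12.165


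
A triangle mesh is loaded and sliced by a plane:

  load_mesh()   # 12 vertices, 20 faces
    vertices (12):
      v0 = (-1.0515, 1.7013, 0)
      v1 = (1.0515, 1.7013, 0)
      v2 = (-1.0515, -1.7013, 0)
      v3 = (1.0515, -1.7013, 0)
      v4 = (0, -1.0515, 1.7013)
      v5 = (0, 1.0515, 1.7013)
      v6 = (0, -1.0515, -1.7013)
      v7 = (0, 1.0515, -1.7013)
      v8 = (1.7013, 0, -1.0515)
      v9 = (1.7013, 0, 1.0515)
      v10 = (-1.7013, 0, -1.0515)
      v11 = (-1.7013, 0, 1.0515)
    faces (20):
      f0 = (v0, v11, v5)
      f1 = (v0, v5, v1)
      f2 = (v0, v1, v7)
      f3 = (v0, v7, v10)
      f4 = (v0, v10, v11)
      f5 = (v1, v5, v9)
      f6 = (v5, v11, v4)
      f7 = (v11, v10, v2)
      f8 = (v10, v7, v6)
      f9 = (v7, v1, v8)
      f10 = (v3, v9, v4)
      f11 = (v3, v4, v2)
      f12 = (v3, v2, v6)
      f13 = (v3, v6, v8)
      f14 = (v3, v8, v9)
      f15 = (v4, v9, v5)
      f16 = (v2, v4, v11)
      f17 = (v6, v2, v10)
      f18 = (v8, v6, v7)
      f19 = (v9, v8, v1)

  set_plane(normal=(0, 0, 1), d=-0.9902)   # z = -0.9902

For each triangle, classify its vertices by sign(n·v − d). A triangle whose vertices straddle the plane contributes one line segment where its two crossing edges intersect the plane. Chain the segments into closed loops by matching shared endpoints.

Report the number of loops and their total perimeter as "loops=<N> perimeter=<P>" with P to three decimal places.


Straddling triangles (10 of 20):
  (v0,v1,v7) [++-] → (0.4395, 1.3231, -0.9902)–(-0.4395, 1.3231, -0.9902)  len=0.8790
  (v0,v7,v10) [+--] → (-0.4395, 1.3231, -0.9902)–(-1.66342, 0.0991818, -0.9902)  len=1.7309
  (v0,v10,v11) [+-+] → (-1.66342, 0.0991818, -0.9902)–(-1.7013, 0, -0.9902)  len=0.1062
  (v11,v10,v2) [+-+] → (-1.7013, 0, -0.9902)–(-1.66342, -0.0991818, -0.9902)  len=0.1062
  (v7,v1,v8) [-+-] → (0.4395, 1.3231, -0.9902)–(1.66342, 0.0991818, -0.9902)  len=1.7309
  (v3,v2,v6) [++-] → (-0.4395, -1.3231, -0.9902)–(0.4395, -1.3231, -0.9902)  len=0.8790
  (v3,v6,v8) [+--] → (0.4395, -1.3231, -0.9902)–(1.66342, -0.0991818, -0.9902)  len=1.7309
  (v3,v8,v9) [+-+] → (1.66342, -0.0991818, -0.9902)–(1.7013, 0, -0.9902)  len=0.1062
  (v6,v2,v10) [-+-] → (-0.4395, -1.3231, -0.9902)–(-1.66342, -0.0991818, -0.9902)  len=1.7309
  (v9,v8,v1) [+-+] → (1.7013, 0, -0.9902)–(1.66342, 0.0991818, -0.9902)  len=0.1062

Chained into 1 loop(s):
  loop 1: 10 segments, perimeter = 9.1062
Total perimeter = 9.106

loops=1 perimeter=9.106


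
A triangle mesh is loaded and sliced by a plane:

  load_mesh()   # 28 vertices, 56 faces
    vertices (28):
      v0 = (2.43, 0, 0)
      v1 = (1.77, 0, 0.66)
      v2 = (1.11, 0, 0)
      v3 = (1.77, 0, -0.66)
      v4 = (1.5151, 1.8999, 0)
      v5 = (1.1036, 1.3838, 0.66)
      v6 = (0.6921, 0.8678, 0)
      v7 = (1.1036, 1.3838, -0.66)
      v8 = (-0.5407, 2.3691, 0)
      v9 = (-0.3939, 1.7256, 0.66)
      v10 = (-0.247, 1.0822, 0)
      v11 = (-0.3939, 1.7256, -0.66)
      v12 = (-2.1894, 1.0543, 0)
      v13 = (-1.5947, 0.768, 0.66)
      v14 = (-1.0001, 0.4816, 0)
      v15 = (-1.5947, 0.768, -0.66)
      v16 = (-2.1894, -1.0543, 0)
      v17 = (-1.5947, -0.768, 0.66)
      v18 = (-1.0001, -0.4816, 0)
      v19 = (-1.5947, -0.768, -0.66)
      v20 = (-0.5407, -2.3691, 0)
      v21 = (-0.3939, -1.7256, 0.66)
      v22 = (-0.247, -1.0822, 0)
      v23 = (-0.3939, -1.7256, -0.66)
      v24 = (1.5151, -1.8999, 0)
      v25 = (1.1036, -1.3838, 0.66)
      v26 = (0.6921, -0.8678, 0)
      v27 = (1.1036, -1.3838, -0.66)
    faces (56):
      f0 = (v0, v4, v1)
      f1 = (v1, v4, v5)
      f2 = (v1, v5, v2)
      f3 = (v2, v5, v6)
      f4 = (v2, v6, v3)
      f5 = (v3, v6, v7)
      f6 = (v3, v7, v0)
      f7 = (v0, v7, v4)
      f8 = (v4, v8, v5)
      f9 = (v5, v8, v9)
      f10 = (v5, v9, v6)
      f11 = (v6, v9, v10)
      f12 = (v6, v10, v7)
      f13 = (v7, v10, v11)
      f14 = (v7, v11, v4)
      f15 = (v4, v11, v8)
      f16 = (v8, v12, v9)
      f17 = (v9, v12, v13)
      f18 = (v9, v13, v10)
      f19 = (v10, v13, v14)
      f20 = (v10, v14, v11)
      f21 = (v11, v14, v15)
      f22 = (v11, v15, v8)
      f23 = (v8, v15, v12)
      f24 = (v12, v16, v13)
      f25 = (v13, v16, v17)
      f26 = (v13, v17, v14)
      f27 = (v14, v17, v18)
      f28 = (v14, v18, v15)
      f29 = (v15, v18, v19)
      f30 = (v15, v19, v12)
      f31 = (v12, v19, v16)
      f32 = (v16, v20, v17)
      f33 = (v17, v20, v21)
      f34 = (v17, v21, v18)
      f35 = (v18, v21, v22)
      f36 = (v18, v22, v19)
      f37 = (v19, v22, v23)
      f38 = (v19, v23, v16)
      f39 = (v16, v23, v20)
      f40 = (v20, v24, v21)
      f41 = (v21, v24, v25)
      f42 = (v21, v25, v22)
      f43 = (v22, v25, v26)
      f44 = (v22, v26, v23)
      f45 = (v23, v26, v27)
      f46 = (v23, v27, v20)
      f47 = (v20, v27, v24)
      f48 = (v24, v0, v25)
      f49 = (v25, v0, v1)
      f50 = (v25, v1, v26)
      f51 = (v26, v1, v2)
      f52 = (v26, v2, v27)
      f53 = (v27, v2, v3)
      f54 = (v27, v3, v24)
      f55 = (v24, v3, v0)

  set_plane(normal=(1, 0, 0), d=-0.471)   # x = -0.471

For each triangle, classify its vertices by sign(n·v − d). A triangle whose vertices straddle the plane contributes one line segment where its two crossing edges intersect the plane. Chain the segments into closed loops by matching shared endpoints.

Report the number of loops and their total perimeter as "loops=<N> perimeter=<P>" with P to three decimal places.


Straddling triangles (20 of 56):
  (v4,v8,v5) [+-+] → (-0.471, 2.35319, 0)–(-0.471, 2.32733, 0.0279766)  len=0.0381
  (v5,v8,v9) [+-+] → (-0.471, 2.32733, 0.0279766)–(-0.471, 2.06357, 0.313365)  len=0.3886
  (v4,v11,v8) [++-] → (-0.471, 2.06357, -0.313365)–(-0.471, 2.35319, 0)  len=0.4267
  (v8,v12,v9) [--+] → (-0.471, 1.69677, 0.631659)–(-0.471, 2.06357, 0.313365)  len=0.4856
  (v9,v12,v13) [+--] → (-0.471, 1.69677, 0.631659)–(-0.471, 1.66412, 0.66)  len=0.0432
  (v9,v13,v10) [+-+] → (-0.471, 1.66412, 0.66)–(-0.471, 1.02998, 0.109698)  len=0.8396
  (v10,v13,v14) [+--] → (-0.471, 1.02998, 0.109698)–(-0.471, 0.903559, 0)  len=0.1674
  (v10,v14,v11) [+-+] → (-0.471, 0.903559, 0)–(-0.471, 1.56738, -0.576057)  len=0.8789
  (v11,v14,v15) [+--] → (-0.471, 1.56738, -0.576057)–(-0.471, 1.66412, -0.66)  len=0.1281
  (v11,v15,v8) [+--] → (-0.471, 1.66412, -0.66)–(-0.471, 2.06357, -0.313365)  len=0.5289
  (v17,v20,v21) [--+] → (-0.471, -2.06357, 0.313365)–(-0.471, -1.66412, 0.66)  len=0.5289
  (v17,v21,v18) [-+-] → (-0.471, -1.66412, 0.66)–(-0.471, -1.56738, 0.576057)  len=0.1281
  (v18,v21,v22) [-++] → (-0.471, -1.56738, 0.576057)–(-0.471, -0.903559, 0)  len=0.8789
  (v18,v22,v19) [-+-] → (-0.471, -0.903559, 0)–(-0.471, -1.02998, -0.109698)  len=0.1674
  (v19,v22,v23) [-++] → (-0.471, -1.02998, -0.109698)–(-0.471, -1.66412, -0.66)  len=0.8396
  (v19,v23,v16) [-+-] → (-0.471, -1.66412, -0.66)–(-0.471, -1.69677, -0.631659)  len=0.0432
  (v16,v23,v20) [-+-] → (-0.471, -1.69677, -0.631659)–(-0.471, -2.06357, -0.313365)  len=0.4856
  (v20,v24,v21) [-++] → (-0.471, -2.35319, 0)–(-0.471, -2.06357, 0.313365)  len=0.4267
  (v23,v27,v20) [++-] → (-0.471, -2.32733, -0.0279766)–(-0.471, -2.06357, -0.313365)  len=0.3886
  (v20,v27,v24) [-++] → (-0.471, -2.32733, -0.0279766)–(-0.471, -2.35319, 0)  len=0.0381

Chained into 2 loop(s):
  loop 1: 10 segments, perimeter = 3.9252
  loop 2: 10 segments, perimeter = 3.9252
Total perimeter = 7.850

loops=2 perimeter=7.850


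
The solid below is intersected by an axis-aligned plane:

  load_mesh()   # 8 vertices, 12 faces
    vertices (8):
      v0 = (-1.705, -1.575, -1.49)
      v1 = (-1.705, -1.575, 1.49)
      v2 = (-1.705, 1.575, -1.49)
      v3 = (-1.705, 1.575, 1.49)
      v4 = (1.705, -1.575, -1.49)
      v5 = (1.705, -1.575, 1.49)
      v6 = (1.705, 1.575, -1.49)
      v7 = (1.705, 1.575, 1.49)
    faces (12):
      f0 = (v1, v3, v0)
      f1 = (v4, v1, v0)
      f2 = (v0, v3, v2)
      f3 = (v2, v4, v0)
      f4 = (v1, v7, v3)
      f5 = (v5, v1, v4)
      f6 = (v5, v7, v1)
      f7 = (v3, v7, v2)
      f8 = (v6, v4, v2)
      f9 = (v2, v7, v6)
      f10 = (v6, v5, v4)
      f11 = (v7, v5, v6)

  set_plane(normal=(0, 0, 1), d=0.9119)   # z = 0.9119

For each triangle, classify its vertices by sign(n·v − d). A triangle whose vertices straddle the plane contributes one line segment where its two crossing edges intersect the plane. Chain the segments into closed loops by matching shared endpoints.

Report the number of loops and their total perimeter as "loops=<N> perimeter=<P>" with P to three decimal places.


Straddling triangles (8 of 12):
  (v1,v3,v0) [++-] → (-1.705, 0.963921, 0.9119)–(-1.705, -1.575, 0.9119)  len=2.5389
  (v4,v1,v0) [-+-] → (-1.04348, -1.575, 0.9119)–(-1.705, -1.575, 0.9119)  len=0.6615
  (v0,v3,v2) [-+-] → (-1.705, 0.963921, 0.9119)–(-1.705, 1.575, 0.9119)  len=0.6111
  (v5,v1,v4) [++-] → (-1.04348, -1.575, 0.9119)–(1.705, -1.575, 0.9119)  len=2.7485
  (v3,v7,v2) [++-] → (1.04348, 1.575, 0.9119)–(-1.705, 1.575, 0.9119)  len=2.7485
  (v2,v7,v6) [-+-] → (1.04348, 1.575, 0.9119)–(1.705, 1.575, 0.9119)  len=0.6615
  (v6,v5,v4) [-+-] → (1.705, -0.963921, 0.9119)–(1.705, -1.575, 0.9119)  len=0.6111
  (v7,v5,v6) [++-] → (1.705, -0.963921, 0.9119)–(1.705, 1.575, 0.9119)  len=2.5389

Chained into 1 loop(s):
  loop 1: 8 segments, perimeter = 13.1200
Total perimeter = 13.120

loops=1 perimeter=13.120


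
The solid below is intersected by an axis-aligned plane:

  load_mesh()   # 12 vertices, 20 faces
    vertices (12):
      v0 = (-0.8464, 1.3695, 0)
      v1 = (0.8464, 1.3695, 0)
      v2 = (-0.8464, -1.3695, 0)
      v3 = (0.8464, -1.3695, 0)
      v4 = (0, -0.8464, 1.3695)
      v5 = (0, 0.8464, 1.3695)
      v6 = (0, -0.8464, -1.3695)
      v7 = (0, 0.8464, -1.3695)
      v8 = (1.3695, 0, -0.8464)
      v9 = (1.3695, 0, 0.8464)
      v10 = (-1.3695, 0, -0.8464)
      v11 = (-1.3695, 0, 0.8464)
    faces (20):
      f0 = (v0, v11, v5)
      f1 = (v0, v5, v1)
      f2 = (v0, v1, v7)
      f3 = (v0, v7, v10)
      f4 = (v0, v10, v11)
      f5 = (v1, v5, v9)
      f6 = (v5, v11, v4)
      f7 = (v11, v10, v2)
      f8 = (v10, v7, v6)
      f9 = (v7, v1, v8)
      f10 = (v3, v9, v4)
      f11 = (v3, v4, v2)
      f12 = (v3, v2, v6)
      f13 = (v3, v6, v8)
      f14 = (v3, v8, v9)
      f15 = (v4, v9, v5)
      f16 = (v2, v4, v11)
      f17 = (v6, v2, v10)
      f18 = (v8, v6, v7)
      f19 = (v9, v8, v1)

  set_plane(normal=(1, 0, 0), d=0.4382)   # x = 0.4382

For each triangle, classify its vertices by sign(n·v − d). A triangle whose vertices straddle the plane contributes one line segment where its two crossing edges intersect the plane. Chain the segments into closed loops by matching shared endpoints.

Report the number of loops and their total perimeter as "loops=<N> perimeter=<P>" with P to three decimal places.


loops=1 perimeter=8.194

Straddling triangles (10 of 20):
  (v0,v5,v1) [--+] → (0.4382, 1.11722, 0.66048)–(0.4382, 1.3695, 0)  len=0.7070
  (v0,v1,v7) [-+-] → (0.4382, 1.3695, 0)–(0.4382, 1.11722, -0.66048)  len=0.7070
  (v1,v5,v9) [+-+] → (0.4382, 1.11722, 0.66048)–(0.4382, 0.575577, 1.20212)  len=0.7660
  (v7,v1,v8) [-++] → (0.4382, 1.11722, -0.66048)–(0.4382, 0.575577, -1.20212)  len=0.7660
  (v3,v9,v4) [++-] → (0.4382, -0.575577, 1.20212)–(0.4382, -1.11722, 0.66048)  len=0.7660
  (v3,v4,v2) [+--] → (0.4382, -1.11722, 0.66048)–(0.4382, -1.3695, 0)  len=0.7070
  (v3,v2,v6) [+--] → (0.4382, -1.3695, 0)–(0.4382, -1.11722, -0.66048)  len=0.7070
  (v3,v6,v8) [+-+] → (0.4382, -1.11722, -0.66048)–(0.4382, -0.575577, -1.20212)  len=0.7660
  (v4,v9,v5) [-+-] → (0.4382, -0.575577, 1.20212)–(0.4382, 0.575577, 1.20212)  len=1.1512
  (v8,v6,v7) [+--] → (0.4382, -0.575577, -1.20212)–(0.4382, 0.575577, -1.20212)  len=1.1512

Chained into 1 loop(s):
  loop 1: 10 segments, perimeter = 8.1944
Total perimeter = 8.194


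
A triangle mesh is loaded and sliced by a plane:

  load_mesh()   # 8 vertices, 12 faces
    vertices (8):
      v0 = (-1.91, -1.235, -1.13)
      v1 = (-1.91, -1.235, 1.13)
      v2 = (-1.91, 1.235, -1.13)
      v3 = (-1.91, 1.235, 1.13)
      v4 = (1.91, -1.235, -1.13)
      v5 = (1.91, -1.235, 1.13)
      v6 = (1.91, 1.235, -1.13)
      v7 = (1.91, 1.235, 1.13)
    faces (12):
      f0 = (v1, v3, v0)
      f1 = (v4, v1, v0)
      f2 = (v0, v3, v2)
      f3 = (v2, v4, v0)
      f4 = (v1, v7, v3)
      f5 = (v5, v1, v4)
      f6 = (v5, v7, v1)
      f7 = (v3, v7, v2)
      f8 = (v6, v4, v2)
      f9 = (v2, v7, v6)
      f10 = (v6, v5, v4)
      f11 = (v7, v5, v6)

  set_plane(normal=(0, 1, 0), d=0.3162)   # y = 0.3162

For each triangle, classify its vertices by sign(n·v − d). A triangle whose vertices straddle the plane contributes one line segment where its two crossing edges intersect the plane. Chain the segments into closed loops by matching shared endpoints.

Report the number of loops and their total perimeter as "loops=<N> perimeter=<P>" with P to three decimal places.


loops=1 perimeter=12.160

Straddling triangles (8 of 12):
  (v1,v3,v0) [-+-] → (-1.91, 0.3162, 1.13)–(-1.91, 0.3162, 0.289317)  len=0.8407
  (v0,v3,v2) [-++] → (-1.91, 0.3162, 0.289317)–(-1.91, 0.3162, -1.13)  len=1.4193
  (v2,v4,v0) [+--] → (-0.489022, 0.3162, -1.13)–(-1.91, 0.3162, -1.13)  len=1.4210
  (v1,v7,v3) [-++] → (0.489022, 0.3162, 1.13)–(-1.91, 0.3162, 1.13)  len=2.3990
  (v5,v7,v1) [-+-] → (1.91, 0.3162, 1.13)–(0.489022, 0.3162, 1.13)  len=1.4210
  (v6,v4,v2) [+-+] → (1.91, 0.3162, -1.13)–(-0.489022, 0.3162, -1.13)  len=2.3990
  (v6,v5,v4) [+--] → (1.91, 0.3162, -0.289317)–(1.91, 0.3162, -1.13)  len=0.8407
  (v7,v5,v6) [+-+] → (1.91, 0.3162, 1.13)–(1.91, 0.3162, -0.289317)  len=1.4193

Chained into 1 loop(s):
  loop 1: 8 segments, perimeter = 12.1600
Total perimeter = 12.160


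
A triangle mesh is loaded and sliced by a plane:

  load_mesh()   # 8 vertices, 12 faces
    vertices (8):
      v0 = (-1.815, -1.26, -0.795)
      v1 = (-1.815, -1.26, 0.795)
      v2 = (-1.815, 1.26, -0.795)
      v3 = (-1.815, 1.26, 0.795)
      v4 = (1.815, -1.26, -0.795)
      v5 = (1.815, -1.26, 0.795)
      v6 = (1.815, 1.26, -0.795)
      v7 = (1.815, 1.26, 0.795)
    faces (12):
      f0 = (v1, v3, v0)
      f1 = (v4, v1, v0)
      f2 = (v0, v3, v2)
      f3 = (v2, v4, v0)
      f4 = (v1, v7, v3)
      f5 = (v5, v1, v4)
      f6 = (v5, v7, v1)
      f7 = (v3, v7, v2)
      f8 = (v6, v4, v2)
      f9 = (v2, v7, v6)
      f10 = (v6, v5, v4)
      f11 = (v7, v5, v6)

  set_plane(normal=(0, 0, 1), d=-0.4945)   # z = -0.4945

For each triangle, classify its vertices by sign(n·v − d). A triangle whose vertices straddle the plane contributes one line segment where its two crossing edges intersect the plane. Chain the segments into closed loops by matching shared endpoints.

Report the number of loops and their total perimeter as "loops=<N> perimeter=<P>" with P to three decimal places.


Straddling triangles (8 of 12):
  (v1,v3,v0) [++-] → (-1.815, -0.783736, -0.4945)–(-1.815, -1.26, -0.4945)  len=0.4763
  (v4,v1,v0) [-+-] → (1.12895, -1.26, -0.4945)–(-1.815, -1.26, -0.4945)  len=2.9440
  (v0,v3,v2) [-+-] → (-1.815, -0.783736, -0.4945)–(-1.815, 1.26, -0.4945)  len=2.0437
  (v5,v1,v4) [++-] → (1.12895, -1.26, -0.4945)–(1.815, -1.26, -0.4945)  len=0.6860
  (v3,v7,v2) [++-] → (-1.12895, 1.26, -0.4945)–(-1.815, 1.26, -0.4945)  len=0.6860
  (v2,v7,v6) [-+-] → (-1.12895, 1.26, -0.4945)–(1.815, 1.26, -0.4945)  len=2.9440
  (v6,v5,v4) [-+-] → (1.815, 0.783736, -0.4945)–(1.815, -1.26, -0.4945)  len=2.0437
  (v7,v5,v6) [++-] → (1.815, 0.783736, -0.4945)–(1.815, 1.26, -0.4945)  len=0.4763

Chained into 1 loop(s):
  loop 1: 8 segments, perimeter = 12.3000
Total perimeter = 12.300

loops=1 perimeter=12.300


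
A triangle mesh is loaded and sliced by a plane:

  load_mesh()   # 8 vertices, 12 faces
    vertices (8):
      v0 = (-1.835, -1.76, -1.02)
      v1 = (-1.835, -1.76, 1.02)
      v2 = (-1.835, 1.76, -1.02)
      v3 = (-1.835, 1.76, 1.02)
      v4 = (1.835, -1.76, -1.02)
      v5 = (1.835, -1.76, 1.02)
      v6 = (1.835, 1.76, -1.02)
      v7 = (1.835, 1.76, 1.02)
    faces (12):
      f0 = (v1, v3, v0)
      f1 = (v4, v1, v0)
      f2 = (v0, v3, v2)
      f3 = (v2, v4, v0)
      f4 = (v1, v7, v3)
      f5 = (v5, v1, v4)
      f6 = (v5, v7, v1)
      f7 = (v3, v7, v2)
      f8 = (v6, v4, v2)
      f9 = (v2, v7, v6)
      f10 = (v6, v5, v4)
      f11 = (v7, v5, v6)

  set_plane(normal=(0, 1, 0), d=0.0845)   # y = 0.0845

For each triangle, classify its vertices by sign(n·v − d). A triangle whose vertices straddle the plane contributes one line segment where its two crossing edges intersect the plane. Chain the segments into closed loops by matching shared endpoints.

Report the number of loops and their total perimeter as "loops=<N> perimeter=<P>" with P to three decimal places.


loops=1 perimeter=11.420

Straddling triangles (8 of 12):
  (v1,v3,v0) [-+-] → (-1.835, 0.0845, 1.02)–(-1.835, 0.0845, 0.0489716)  len=0.9710
  (v0,v3,v2) [-++] → (-1.835, 0.0845, 0.0489716)–(-1.835, 0.0845, -1.02)  len=1.0690
  (v2,v4,v0) [+--] → (-0.0881009, 0.0845, -1.02)–(-1.835, 0.0845, -1.02)  len=1.7469
  (v1,v7,v3) [-++] → (0.0881009, 0.0845, 1.02)–(-1.835, 0.0845, 1.02)  len=1.9231
  (v5,v7,v1) [-+-] → (1.835, 0.0845, 1.02)–(0.0881009, 0.0845, 1.02)  len=1.7469
  (v6,v4,v2) [+-+] → (1.835, 0.0845, -1.02)–(-0.0881009, 0.0845, -1.02)  len=1.9231
  (v6,v5,v4) [+--] → (1.835, 0.0845, -0.0489716)–(1.835, 0.0845, -1.02)  len=0.9710
  (v7,v5,v6) [+-+] → (1.835, 0.0845, 1.02)–(1.835, 0.0845, -0.0489716)  len=1.0690

Chained into 1 loop(s):
  loop 1: 8 segments, perimeter = 11.4200
Total perimeter = 11.420


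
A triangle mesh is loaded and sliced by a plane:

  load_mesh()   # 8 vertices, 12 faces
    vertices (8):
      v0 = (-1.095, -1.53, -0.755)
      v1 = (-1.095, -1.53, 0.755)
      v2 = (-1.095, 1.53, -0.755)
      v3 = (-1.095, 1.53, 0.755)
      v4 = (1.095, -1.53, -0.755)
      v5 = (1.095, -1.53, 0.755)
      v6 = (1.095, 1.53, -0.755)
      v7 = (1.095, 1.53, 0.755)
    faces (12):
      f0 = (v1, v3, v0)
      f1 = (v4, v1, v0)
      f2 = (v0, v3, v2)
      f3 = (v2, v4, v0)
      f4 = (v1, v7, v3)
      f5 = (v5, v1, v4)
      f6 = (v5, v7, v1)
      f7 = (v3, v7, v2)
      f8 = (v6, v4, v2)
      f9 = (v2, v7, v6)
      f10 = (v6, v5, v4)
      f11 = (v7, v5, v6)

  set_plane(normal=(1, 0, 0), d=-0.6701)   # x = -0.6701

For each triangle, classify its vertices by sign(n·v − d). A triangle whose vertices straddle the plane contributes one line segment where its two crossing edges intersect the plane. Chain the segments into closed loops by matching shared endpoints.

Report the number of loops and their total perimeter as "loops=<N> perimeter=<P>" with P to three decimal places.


Straddling triangles (8 of 12):
  (v4,v1,v0) [+--] → (-0.6701, -1.53, 0.462032)–(-0.6701, -1.53, -0.755)  len=1.2170
  (v2,v4,v0) [-+-] → (-0.6701, 0.936304, -0.755)–(-0.6701, -1.53, -0.755)  len=2.4663
  (v1,v7,v3) [-+-] → (-0.6701, -0.936304, 0.755)–(-0.6701, 1.53, 0.755)  len=2.4663
  (v5,v1,v4) [+-+] → (-0.6701, -1.53, 0.755)–(-0.6701, -1.53, 0.462032)  len=0.2930
  (v5,v7,v1) [++-] → (-0.6701, -0.936304, 0.755)–(-0.6701, -1.53, 0.755)  len=0.5937
  (v3,v7,v2) [-+-] → (-0.6701, 1.53, 0.755)–(-0.6701, 1.53, -0.462032)  len=1.2170
  (v6,v4,v2) [++-] → (-0.6701, 0.936304, -0.755)–(-0.6701, 1.53, -0.755)  len=0.5937
  (v2,v7,v6) [-++] → (-0.6701, 1.53, -0.462032)–(-0.6701, 1.53, -0.755)  len=0.2930

Chained into 1 loop(s):
  loop 1: 8 segments, perimeter = 9.1400
Total perimeter = 9.140

loops=1 perimeter=9.140


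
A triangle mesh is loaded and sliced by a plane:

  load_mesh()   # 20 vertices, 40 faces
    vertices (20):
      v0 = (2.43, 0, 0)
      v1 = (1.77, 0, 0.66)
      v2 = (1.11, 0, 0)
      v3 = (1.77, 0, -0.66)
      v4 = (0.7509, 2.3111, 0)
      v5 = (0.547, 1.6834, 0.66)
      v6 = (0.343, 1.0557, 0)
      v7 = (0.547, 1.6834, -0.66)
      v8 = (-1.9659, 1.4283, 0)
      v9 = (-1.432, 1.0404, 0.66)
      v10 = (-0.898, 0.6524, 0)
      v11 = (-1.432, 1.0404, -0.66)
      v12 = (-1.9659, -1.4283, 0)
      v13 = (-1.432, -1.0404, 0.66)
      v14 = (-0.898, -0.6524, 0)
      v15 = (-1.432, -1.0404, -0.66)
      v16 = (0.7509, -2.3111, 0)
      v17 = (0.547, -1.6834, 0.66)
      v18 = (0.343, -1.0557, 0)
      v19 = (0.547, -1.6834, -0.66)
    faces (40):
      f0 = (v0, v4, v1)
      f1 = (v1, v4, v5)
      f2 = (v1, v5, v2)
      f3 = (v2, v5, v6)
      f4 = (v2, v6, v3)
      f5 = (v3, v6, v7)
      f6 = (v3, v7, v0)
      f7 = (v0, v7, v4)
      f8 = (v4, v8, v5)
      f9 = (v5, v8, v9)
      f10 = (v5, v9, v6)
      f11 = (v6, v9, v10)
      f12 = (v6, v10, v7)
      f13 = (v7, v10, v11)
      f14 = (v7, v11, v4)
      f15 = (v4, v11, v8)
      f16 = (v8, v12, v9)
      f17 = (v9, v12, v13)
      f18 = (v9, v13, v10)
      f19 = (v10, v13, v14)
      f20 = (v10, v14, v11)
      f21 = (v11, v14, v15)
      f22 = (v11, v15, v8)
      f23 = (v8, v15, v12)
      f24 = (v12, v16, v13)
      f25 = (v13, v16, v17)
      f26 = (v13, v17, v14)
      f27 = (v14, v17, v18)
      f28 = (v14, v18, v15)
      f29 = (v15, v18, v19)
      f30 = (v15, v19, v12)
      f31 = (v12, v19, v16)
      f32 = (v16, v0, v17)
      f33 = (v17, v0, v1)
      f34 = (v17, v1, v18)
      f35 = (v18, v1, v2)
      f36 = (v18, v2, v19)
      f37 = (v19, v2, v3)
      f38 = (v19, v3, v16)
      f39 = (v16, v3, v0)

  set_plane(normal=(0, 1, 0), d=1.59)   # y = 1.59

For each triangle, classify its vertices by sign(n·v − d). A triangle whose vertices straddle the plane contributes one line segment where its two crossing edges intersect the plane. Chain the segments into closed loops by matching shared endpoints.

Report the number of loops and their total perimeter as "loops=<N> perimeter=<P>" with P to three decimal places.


loops=1 perimeter=6.394

Straddling triangles (14 of 40):
  (v0,v4,v1) [-+-] → (1.27481, 1.59, 0)–(1.06888, 1.59, 0.205931)  len=0.2912
  (v1,v4,v5) [-++] → (1.06888, 1.59, 0.205931)–(0.614856, 1.59, 0.66)  len=0.6421
  (v1,v5,v2) [-+-] → (0.614856, 1.59, 0.66)–(0.578237, 1.59, 0.623381)  len=0.0518
  (v2,v5,v6) [-+-] → (0.578237, 1.59, 0.623381)–(0.516645, 1.59, 0.561794)  len=0.0871
  (v3,v6,v7) [--+] → (0.516645, 1.59, -0.561794)–(0.614856, 1.59, -0.66)  len=0.1389
  (v3,v7,v0) [-+-] → (0.614856, 1.59, -0.66)–(0.651474, 1.59, -0.623381)  len=0.0518
  (v0,v7,v4) [-++] → (0.651474, 1.59, -0.623381)–(1.27481, 1.59, 0)  len=0.8816
  (v4,v8,v5) [+-+] → (-1.46827, 1.59, 0)–(-0.37305, 1.59, 0.418354)  len=1.1724
  (v5,v8,v9) [+--] → (-0.37305, 1.59, 0.418354)–(0.259537, 1.59, 0.66)  len=0.6772
  (v5,v9,v6) [+--] → (0.259537, 1.59, 0.66)–(0.516645, 1.59, 0.561794)  len=0.2752
  (v6,v10,v7) [--+] → (0.416095, 1.59, -0.60021)–(0.516645, 1.59, -0.561794)  len=0.1076
  (v7,v10,v11) [+--] → (0.416095, 1.59, -0.60021)–(0.259537, 1.59, -0.66)  len=0.1676
  (v7,v11,v4) [+-+] → (0.259537, 1.59, -0.66)–(-0.487858, 1.59, -0.374538)  len=0.8001
  (v4,v11,v8) [+--] → (-0.487858, 1.59, -0.374538)–(-1.46827, 1.59, 0)  len=1.0495

Chained into 1 loop(s):
  loop 1: 14 segments, perimeter = 6.3941
Total perimeter = 6.394


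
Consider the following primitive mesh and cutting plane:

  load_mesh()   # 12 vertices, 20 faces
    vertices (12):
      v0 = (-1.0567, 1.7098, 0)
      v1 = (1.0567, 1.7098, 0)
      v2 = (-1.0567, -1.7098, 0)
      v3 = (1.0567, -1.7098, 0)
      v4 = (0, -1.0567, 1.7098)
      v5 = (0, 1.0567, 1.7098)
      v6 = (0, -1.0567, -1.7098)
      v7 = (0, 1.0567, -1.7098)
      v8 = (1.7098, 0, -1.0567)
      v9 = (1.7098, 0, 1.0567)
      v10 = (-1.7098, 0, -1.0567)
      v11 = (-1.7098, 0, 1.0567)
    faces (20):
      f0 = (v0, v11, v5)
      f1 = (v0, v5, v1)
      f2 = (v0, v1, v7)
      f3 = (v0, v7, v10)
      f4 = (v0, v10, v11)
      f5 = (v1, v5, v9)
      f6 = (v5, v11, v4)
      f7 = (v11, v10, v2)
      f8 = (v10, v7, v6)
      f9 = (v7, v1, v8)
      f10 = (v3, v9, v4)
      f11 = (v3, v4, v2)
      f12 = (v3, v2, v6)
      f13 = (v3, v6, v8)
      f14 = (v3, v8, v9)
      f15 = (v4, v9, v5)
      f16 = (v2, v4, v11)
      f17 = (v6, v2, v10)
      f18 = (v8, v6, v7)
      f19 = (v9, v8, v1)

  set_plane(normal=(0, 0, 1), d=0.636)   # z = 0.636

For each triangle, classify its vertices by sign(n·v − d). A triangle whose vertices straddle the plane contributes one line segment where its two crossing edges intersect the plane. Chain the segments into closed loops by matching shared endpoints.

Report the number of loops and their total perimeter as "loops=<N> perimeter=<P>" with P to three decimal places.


loops=1 perimeter=10.016

Straddling triangles (10 of 20):
  (v0,v11,v5) [-++] → (-1.44978, 0.680716, 0.636)–(-0.663636, 1.46686, 0.636)  len=1.1118
  (v0,v5,v1) [-+-] → (-0.663636, 1.46686, 0.636)–(0.663636, 1.46686, 0.636)  len=1.3273
  (v0,v10,v11) [--+] → (-1.7098, 0, 0.636)–(-1.44978, 0.680716, 0.636)  len=0.7287
  (v1,v5,v9) [-++] → (0.663636, 1.46686, 0.636)–(1.44978, 0.680716, 0.636)  len=1.1118
  (v11,v10,v2) [+--] → (-1.7098, 0, 0.636)–(-1.44978, -0.680716, 0.636)  len=0.7287
  (v3,v9,v4) [-++] → (1.44978, -0.680716, 0.636)–(0.663636, -1.46686, 0.636)  len=1.1118
  (v3,v4,v2) [-+-] → (0.663636, -1.46686, 0.636)–(-0.663636, -1.46686, 0.636)  len=1.3273
  (v3,v8,v9) [--+] → (1.7098, 0, 0.636)–(1.44978, -0.680716, 0.636)  len=0.7287
  (v2,v4,v11) [-++] → (-0.663636, -1.46686, 0.636)–(-1.44978, -0.680716, 0.636)  len=1.1118
  (v9,v8,v1) [+--] → (1.7098, 0, 0.636)–(1.44978, 0.680716, 0.636)  len=0.7287

Chained into 1 loop(s):
  loop 1: 10 segments, perimeter = 10.0164
Total perimeter = 10.016
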